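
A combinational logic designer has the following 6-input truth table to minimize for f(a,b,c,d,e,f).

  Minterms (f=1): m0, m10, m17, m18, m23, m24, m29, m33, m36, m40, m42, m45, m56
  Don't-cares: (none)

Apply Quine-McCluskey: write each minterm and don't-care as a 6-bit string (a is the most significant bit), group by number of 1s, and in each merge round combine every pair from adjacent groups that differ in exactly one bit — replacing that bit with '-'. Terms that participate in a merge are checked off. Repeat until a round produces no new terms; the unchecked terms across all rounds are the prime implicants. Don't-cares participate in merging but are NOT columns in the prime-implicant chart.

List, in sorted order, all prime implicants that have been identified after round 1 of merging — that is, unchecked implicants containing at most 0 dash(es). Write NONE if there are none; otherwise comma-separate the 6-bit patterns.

size-2^0 implicants → 000000  001010(✓)  010001  010010  010111  011000(✓)  011101  100001  100100  101000(✓)  101010(✓)  101101  111000(✓)
size-2^1 implicants → -01010  -11000  1-1000  1010-0
Unchecked terms (primes): -01010, -11000, 000000, 010001, 010010, 010111, 011101, 1-1000, 100001, 100100, 1010-0, 101101

000000, 010001, 010010, 010111, 011101, 100001, 100100, 101101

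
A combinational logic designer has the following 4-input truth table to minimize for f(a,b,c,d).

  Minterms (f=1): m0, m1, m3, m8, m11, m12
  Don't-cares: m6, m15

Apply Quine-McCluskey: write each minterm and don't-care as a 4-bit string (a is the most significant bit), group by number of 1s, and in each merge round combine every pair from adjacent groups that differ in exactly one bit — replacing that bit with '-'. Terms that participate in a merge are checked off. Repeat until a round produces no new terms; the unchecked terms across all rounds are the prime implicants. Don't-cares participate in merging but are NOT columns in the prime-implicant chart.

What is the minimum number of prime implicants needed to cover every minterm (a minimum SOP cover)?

3

size-2^0 implicants → 0000(✓)  0001(✓)  0011(✓)  0110  1000(✓)  1011(✓)  1100(✓)  1111(✓)
size-2^1 implicants → -000  -011  00-1  000-  1-00  1-11
Unchecked terms (primes): -000, -011, 00-1, 000-, 0110, 1-00, 1-11
Minterm coverage:
  m0 ⊆ -000,000-
  m1 ⊆ 00-1,000-
  m3 ⊆ -011,00-1
  m8 ⊆ -000,1-00
  m11 ⊆ -011,1-11
  m12 ⊆ 1-00 [E]
E = {1-00}
Petrick residual → -011, 000-
Cover = b'cd + a'b'c' + ac'd'  |cover|=3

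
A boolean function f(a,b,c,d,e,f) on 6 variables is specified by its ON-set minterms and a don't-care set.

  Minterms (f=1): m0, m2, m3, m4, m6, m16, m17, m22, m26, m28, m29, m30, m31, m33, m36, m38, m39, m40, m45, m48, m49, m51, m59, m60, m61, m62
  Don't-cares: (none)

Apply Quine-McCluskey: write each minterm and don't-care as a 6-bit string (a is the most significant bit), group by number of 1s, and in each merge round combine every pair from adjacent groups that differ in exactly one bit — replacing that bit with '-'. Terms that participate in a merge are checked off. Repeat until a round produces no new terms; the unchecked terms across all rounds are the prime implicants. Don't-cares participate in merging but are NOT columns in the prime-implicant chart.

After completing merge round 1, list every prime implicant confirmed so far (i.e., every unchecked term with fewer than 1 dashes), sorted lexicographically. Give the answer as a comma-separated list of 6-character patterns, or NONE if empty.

[col 0] 000000*, 000010*, 000011*, 000100*, 000110*, 010000*, 010001*, 010110*, 011010*, 011100*, 011101*, 011110*, 011111*, 100001*, 100100*, 100110*, 100111*, 101000, 101101*, 110000*, 110001*, 110011*, 111011*, 111100*, 111101*, 111110*
[col 1] -00100*, -00110*, -10000*, -10001*, -11100*, -11101*, -11110*, 0-0000, 0-0110, 000-00*, 000-10*, 0000-0*, 00001-, 0001-0*, 01-110, 01000-*, 011-10, 0111-0*, 0111-1*, 01110-*, 01111-*, 1-0001, 1-1101, 1001-0*, 10011-, 11-011, 1100-1, 11000-*, 1111-0*, 11110-*
[col 2] -001-0, -1000-, -111-0, -1110-, 000--0, 0111--
Prime implicants: -001-0, -1000-, -111-0, -1110-, 0-0000, 0-0110, 000--0, 00001-, 01-110, 011-10, 0111--, 1-0001, 1-1101, 10011-, 101000, 11-011, 1100-1

101000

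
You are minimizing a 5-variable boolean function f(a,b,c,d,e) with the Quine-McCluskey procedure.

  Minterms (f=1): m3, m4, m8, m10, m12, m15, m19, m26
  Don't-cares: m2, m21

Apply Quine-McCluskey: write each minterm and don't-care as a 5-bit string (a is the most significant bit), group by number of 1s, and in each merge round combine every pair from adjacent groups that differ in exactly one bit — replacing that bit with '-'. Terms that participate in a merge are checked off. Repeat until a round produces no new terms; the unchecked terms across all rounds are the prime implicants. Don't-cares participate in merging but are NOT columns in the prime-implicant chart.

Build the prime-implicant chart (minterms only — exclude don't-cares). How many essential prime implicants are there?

4

[col 0] 00010*, 00011*, 00100*, 01000*, 01010*, 01100*, 01111, 10011*, 10101, 11010*
[col 1] -0011, -1010, 0-010, 0-100, 0001-, 01-00, 010-0
Prime implicants: -0011, -1010, 0-010, 0-100, 0001-, 01-00, 010-0, 01111, 10101
PI chart (minterm → PIs covering it):
  3 | -0011,0001-
  4 | 0-100  (sole → essential)
  8 | 01-00,010-0
  10 | -1010,0-010,010-0
  12 | 0-100,01-00
  15 | 01111  (sole → essential)
  19 | -0011  (sole → essential)
  26 | -1010  (sole → essential)
Essential prime implicants: -0011, -1010, 0-100, 01111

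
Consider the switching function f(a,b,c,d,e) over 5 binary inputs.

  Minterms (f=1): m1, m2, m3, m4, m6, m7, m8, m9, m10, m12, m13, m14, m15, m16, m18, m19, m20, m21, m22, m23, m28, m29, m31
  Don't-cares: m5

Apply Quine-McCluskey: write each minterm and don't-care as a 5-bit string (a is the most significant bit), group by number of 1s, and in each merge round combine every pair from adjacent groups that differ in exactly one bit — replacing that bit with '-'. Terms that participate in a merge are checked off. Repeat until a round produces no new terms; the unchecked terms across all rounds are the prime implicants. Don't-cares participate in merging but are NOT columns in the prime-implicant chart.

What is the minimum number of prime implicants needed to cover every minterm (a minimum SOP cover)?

Round 0: 00001✓ 00010✓ 00011✓ 00100✓ 00101✓ 00110✓ 00111✓ 01000✓ 01001✓ 01010✓ 01100✓ 01101✓ 01110✓ 01111✓ 10000✓ 10010✓ 10011✓ 10100✓ 10101✓ 10110✓ 10111✓ 11100✓ 11101✓ 11111✓
Round 1: -0010✓ -0011✓ -0100✓ -0101✓ -0110✓ -0111✓ -1100✓ -1101✓ -1111✓ 0-001✓ 0-010✓ 0-100✓ 0-101✓ 0-110✓ 0-111✓ 00-01✓ 00-10✓ 00-11✓ 000-1✓ 0001-✓ 001-0✓ 001-1✓ 0010-✓ 0011-✓ 01-00✓ 01-01✓ 01-10✓ 010-0✓ 0100-✓ 011-0✓ 011-1✓ 0110-✓ 0111-✓ 1-100✓ 1-101✓ 1-111✓ 10-00✓ 10-10✓ 10-11✓ 100-0✓ 1001-✓ 101-0✓ 101-1✓ 1010-✓ 1011-✓ 111-1✓ 1110-✓
Round 2: --100✓ --101✓ --111✓ -0-10✓ -0-11✓ -001-✓ -01-0✓ -01-1✓ -010-✓ -011-✓ -11-1✓ -110-✓ 0--01 0--10 0-1-0✓ 0-1-1✓ 0-10-✓ 0-11-✓ 00--1 00-1-✓ 001--✓ 01--0 01-0- 011--✓ 1-1-1✓ 1-10-✓ 10--0 10-1-✓ 101--✓
Round 3: --1-1 --10- -0-1- -01-- 0-1--
PIs = {--1-1, --10-, -0-1-, -01--, 0--01, 0--10, 0-1--, 00--1, 01--0, 01-0-, 10--0}
Coverage chart:
  m1: 0--01,00--1
  m2: -0-1-,0--10
  m3: -0-1-,00--1
  m4: --10-,-01--,0-1--
  m6: -0-1-,-01--,0--10,0-1--
  m7: --1-1,-0-1-,-01--,0-1--,00--1
  m8: 01--0,01-0-
  m9: 0--01,01-0-
  m10: 0--10,01--0
  m12: --10-,0-1--,01--0,01-0-
  m13: --1-1,--10-,0--01,0-1--,01-0-
  m14: 0--10,0-1--,01--0
  m15: --1-1,0-1--
  m16: 10--0 ←essential
  m18: -0-1-,10--0
  m19: -0-1- ←essential
  m20: --10-,-01--,10--0
  m21: --1-1,--10-,-01--
  m22: -0-1-,-01--,10--0
  m23: --1-1,-0-1-,-01--
  m28: --10- ←essential
  m29: --1-1,--10-
  m31: --1-1 ←essential
Essential: --1-1, --10-, -0-1-, 10--0
Petrick residual → 0--01, 01--0
Min cover (6 terms): ce + cd' + b'd + a'd'e + a'be' + ab'e'

6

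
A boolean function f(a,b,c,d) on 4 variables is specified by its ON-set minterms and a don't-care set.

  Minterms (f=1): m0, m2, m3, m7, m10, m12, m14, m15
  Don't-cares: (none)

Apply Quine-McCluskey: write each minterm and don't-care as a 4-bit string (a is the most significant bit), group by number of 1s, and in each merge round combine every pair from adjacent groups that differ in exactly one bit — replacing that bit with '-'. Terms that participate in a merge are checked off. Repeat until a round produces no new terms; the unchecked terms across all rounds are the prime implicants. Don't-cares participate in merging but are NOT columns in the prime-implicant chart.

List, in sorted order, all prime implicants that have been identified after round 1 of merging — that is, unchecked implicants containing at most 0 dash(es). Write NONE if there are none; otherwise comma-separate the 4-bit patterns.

[col 0] 0000*, 0010*, 0011*, 0111*, 1010*, 1100*, 1110*, 1111*
[col 1] -010, -111, 0-11, 00-0, 001-, 1-10, 11-0, 111-
Prime implicants: -010, -111, 0-11, 00-0, 001-, 1-10, 11-0, 111-

NONE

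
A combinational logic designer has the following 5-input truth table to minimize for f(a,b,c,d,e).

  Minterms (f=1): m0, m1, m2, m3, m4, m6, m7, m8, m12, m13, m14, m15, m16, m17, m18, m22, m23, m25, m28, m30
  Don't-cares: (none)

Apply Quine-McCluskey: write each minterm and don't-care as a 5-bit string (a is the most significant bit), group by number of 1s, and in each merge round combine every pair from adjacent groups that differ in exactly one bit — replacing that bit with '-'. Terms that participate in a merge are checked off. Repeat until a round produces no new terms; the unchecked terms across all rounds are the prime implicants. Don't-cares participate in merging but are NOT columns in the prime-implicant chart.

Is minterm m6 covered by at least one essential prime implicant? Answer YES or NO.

YES

size-2^0 implicants → 00000(✓)  00001(✓)  00010(✓)  00011(✓)  00100(✓)  00110(✓)  00111(✓)  01000(✓)  01100(✓)  01101(✓)  01110(✓)  01111(✓)  10000(✓)  10001(✓)  10010(✓)  10110(✓)  10111(✓)  11001(✓)  11100(✓)  11110(✓)
size-2^1 implicants → -0000(✓)  -0001(✓)  -0010(✓)  -0110(✓)  -0111(✓)  -1100(✓)  -1110(✓)  0-000(✓)  0-100(✓)  0-110(✓)  0-111(✓)  00-00(✓)  00-10(✓)  00-11(✓)  000-0(✓)  000-1(✓)  0000-(✓)  0001-(✓)  001-0(✓)  0011-(✓)  01-00(✓)  011-0(✓)  011-1(✓)  0110-(✓)  0111-(✓)  1-001  1-110(✓)  10-10(✓)  100-0(✓)  1000-(✓)  1011-(✓)  111-0(✓)
size-2^2 implicants → --110  -0-10  -00-0  -000-  -011-  -11-0  0--00  0-1-0  0-11-  00--0  00-1-  000--  011--
Unchecked terms (primes): --110, -0-10, -00-0, -000-, -011-, -11-0, 0--00, 0-1-0, 0-11-, 00--0, 00-1-, 000--, 011--, 1-001
Minterm coverage:
  m0 ⊆ -00-0,-000-,0--00,00--0,000--
  m1 ⊆ -000-,000--
  m2 ⊆ -0-10,-00-0,00--0,00-1-,000--
  m3 ⊆ 00-1-,000--
  m4 ⊆ 0--00,0-1-0,00--0
  m6 ⊆ --110,-0-10,-011-,0-1-0,0-11-,00--0,00-1-
  m7 ⊆ -011-,0-11-,00-1-
  m8 ⊆ 0--00 [E]
  m12 ⊆ -11-0,0--00,0-1-0,011--
  m13 ⊆ 011-- [E]
  m14 ⊆ --110,-11-0,0-1-0,0-11-,011--
  m15 ⊆ 0-11-,011--
  m16 ⊆ -00-0,-000-
  m17 ⊆ -000-,1-001
  m18 ⊆ -0-10,-00-0
  m22 ⊆ --110,-0-10,-011-
  m23 ⊆ -011- [E]
  m25 ⊆ 1-001 [E]
  m28 ⊆ -11-0 [E]
  m30 ⊆ --110,-11-0
E = {-011-, -11-0, 0--00, 011--, 1-001}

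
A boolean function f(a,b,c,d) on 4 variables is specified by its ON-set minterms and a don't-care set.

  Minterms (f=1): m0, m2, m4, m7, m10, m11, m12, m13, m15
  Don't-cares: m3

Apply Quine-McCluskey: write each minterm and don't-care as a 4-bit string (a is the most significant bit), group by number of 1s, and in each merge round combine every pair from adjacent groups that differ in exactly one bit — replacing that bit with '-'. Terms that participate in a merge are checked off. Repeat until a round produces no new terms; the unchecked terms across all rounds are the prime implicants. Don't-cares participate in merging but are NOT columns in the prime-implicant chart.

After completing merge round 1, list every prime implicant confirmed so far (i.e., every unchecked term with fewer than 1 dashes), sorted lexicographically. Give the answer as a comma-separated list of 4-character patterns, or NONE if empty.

NONE

Round 0: 0000✓ 0010✓ 0011✓ 0100✓ 0111✓ 1010✓ 1011✓ 1100✓ 1101✓ 1111✓
Round 1: -010✓ -011✓ -100 -111✓ 0-00 0-11✓ 00-0 001-✓ 1-11✓ 101-✓ 11-1 110-
Round 2: --11 -01-
PIs = {--11, -01-, -100, 0-00, 00-0, 11-1, 110-}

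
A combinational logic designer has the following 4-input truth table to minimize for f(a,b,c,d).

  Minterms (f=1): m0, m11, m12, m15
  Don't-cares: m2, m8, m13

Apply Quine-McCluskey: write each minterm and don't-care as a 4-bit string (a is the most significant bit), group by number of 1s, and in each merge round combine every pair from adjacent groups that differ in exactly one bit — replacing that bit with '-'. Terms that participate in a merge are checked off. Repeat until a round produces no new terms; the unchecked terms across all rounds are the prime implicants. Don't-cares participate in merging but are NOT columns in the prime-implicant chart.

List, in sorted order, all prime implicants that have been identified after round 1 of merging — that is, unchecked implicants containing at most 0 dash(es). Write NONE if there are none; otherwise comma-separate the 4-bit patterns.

Round 0: 0000✓ 0010✓ 1000✓ 1011✓ 1100✓ 1101✓ 1111✓
Round 1: -000 00-0 1-00 1-11 11-1 110-
PIs = {-000, 00-0, 1-00, 1-11, 11-1, 110-}

NONE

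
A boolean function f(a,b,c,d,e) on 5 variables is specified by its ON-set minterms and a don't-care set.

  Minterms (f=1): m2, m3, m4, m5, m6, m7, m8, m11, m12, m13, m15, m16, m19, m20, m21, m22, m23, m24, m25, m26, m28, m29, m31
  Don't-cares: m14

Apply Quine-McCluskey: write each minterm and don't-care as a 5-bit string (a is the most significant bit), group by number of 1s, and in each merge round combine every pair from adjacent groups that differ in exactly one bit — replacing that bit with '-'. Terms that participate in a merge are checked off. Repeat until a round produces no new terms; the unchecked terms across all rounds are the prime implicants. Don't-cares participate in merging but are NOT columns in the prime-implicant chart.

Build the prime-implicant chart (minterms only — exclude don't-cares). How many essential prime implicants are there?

size-2^0 implicants → 00010(✓)  00011(✓)  00100(✓)  00101(✓)  00110(✓)  00111(✓)  01000(✓)  01011(✓)  01100(✓)  01101(✓)  01110(✓)  01111(✓)  10000(✓)  10011(✓)  10100(✓)  10101(✓)  10110(✓)  10111(✓)  11000(✓)  11001(✓)  11010(✓)  11100(✓)  11101(✓)  11111(✓)
size-2^1 implicants → -0011(✓)  -0100(✓)  -0101(✓)  -0110(✓)  -0111(✓)  -1000(✓)  -1100(✓)  -1101(✓)  -1111(✓)  0-011(✓)  0-100(✓)  0-101(✓)  0-110(✓)  0-111(✓)  00-10(✓)  00-11(✓)  0001-(✓)  001-0(✓)  001-1(✓)  0010-(✓)  0011-(✓)  01-00(✓)  01-11(✓)  011-0(✓)  011-1(✓)  0110-(✓)  0111-(✓)  1-000(✓)  1-100(✓)  1-101(✓)  1-111(✓)  10-00(✓)  10-11(✓)  101-0(✓)  101-1(✓)  1010-(✓)  1011-(✓)  11-00(✓)  11-01(✓)  110-0  1100-(✓)  111-1(✓)  1110-(✓)
size-2^2 implicants → --100(✓)  --101(✓)  --111(✓)  -0-11  -01-0(✓)  -01-1(✓)  -010-(✓)  -011-(✓)  -1-00  -11-1(✓)  -110-(✓)  0--11  0-1-0(✓)  0-1-1(✓)  0-10-(✓)  0-11-(✓)  00-1-  001--(✓)  011--(✓)  1--00  1-1-1(✓)  1-10-(✓)  101--(✓)  11-0-
size-2^3 implicants → --1-1  --10-  -01--  0-1--
Unchecked terms (primes): --1-1, --10-, -0-11, -01--, -1-00, 0--11, 0-1--, 00-1-, 1--00, 11-0-, 110-0
Minterm coverage:
  m2 ⊆ 00-1- [E]
  m3 ⊆ -0-11,0--11,00-1-
  m4 ⊆ --10-,-01--,0-1--
  m5 ⊆ --1-1,--10-,-01--,0-1--
  m6 ⊆ -01--,0-1--,00-1-
  m7 ⊆ --1-1,-0-11,-01--,0--11,0-1--,00-1-
  m8 ⊆ -1-00 [E]
  m11 ⊆ 0--11 [E]
  m12 ⊆ --10-,-1-00,0-1--
  m13 ⊆ --1-1,--10-,0-1--
  m15 ⊆ --1-1,0--11,0-1--
  m16 ⊆ 1--00 [E]
  m19 ⊆ -0-11 [E]
  m20 ⊆ --10-,-01--,1--00
  m21 ⊆ --1-1,--10-,-01--
  m22 ⊆ -01-- [E]
  m23 ⊆ --1-1,-0-11,-01--
  m24 ⊆ -1-00,1--00,11-0-,110-0
  m25 ⊆ 11-0- [E]
  m26 ⊆ 110-0 [E]
  m28 ⊆ --10-,-1-00,1--00,11-0-
  m29 ⊆ --1-1,--10-,11-0-
  m31 ⊆ --1-1 [E]
E = {--1-1, -0-11, -01--, -1-00, 0--11, 00-1-, 1--00, 11-0-, 110-0}

9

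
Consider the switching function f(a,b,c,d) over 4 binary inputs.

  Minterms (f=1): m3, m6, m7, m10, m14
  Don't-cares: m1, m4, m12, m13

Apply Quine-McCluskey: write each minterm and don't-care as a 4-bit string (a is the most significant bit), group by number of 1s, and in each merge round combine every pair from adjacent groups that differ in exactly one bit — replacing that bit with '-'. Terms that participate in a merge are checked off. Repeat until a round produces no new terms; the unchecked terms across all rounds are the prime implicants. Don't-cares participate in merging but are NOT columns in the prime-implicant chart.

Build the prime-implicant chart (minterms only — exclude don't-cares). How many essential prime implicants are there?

1

[col 0] 0001*, 0011*, 0100*, 0110*, 0111*, 1010*, 1100*, 1101*, 1110*
[col 1] -100*, -110*, 0-11, 00-1, 01-0*, 011-, 1-10, 11-0*, 110-
[col 2] -1-0
Prime implicants: -1-0, 0-11, 00-1, 011-, 1-10, 110-
PI chart (minterm → PIs covering it):
  3 | 0-11,00-1
  6 | -1-0,011-
  7 | 0-11,011-
  10 | 1-10  (sole → essential)
  14 | -1-0,1-10
Essential prime implicants: 1-10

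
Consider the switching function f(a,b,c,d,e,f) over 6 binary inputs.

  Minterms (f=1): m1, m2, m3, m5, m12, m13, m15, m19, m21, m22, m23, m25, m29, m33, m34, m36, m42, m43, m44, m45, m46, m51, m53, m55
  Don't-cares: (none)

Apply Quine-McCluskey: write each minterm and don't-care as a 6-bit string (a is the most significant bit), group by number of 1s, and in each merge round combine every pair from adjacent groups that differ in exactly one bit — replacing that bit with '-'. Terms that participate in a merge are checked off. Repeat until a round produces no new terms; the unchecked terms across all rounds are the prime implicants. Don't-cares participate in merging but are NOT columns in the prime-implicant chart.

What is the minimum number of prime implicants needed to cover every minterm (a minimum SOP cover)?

13

[col 0] 000001*, 000010*, 000011*, 000101*, 001100*, 001101*, 001111*, 010011*, 010101*, 010110*, 010111*, 011001*, 011101*, 100001*, 100010*, 100100*, 101010*, 101011*, 101100*, 101101*, 101110*, 110011*, 110101*, 110111*
[col 1] -00001, -00010, -01100*, -01101*, -10011*, -10101*, -10111*, 0-0011, 0-0101*, 0-1101*, 00-101*, 000-01, 0000-1, 00001-, 0011-1, 00110-*, 01-101*, 010-11*, 0101-1*, 01011-, 011-01, 10-010, 10-100, 101-10, 10101-, 1011-0, 10110-*, 110-11*, 1101-1*
[col 2] -0110-, -10-11, -101-1, 0--101
Prime implicants: -00001, -00010, -0110-, -10-11, -101-1, 0--101, 0-0011, 000-01, 0000-1, 00001-, 0011-1, 01011-, 011-01, 10-010, 10-100, 101-10, 10101-, 1011-0
PI chart (minterm → PIs covering it):
  1 | -00001,000-01,0000-1
  2 | -00010,00001-
  3 | 0-0011,0000-1,00001-
  5 | 0--101,000-01
  12 | -0110-  (sole → essential)
  13 | -0110-,0--101,0011-1
  15 | 0011-1  (sole → essential)
  19 | -10-11,0-0011
  21 | -101-1,0--101
  22 | 01011-  (sole → essential)
  23 | -10-11,-101-1,01011-
  25 | 011-01  (sole → essential)
  29 | 0--101,011-01
  33 | -00001  (sole → essential)
  34 | -00010,10-010
  36 | 10-100  (sole → essential)
  42 | 10-010,101-10,10101-
  43 | 10101-  (sole → essential)
  44 | -0110-,10-100,1011-0
  45 | -0110-  (sole → essential)
  46 | 101-10,1011-0
  51 | -10-11  (sole → essential)
  53 | -101-1  (sole → essential)
  55 | -10-11,-101-1
Essential prime implicants: -00001, -0110-, -10-11, -101-1, 0011-1, 01011-, 011-01, 10-100, 10101-
Petrick residual → -00010, 0--101, 0-0011, 101-10
Minimum SOP uses 13 PIs: b'c'd'e'f + b'c'd'ef' + b'cde' + bc'ef + bc'df + a'de'f + a'c'd'ef + a'b'cdf + a'bc'de + a'bce'f + ab'de'f' + ab'cef' + ab'cd'e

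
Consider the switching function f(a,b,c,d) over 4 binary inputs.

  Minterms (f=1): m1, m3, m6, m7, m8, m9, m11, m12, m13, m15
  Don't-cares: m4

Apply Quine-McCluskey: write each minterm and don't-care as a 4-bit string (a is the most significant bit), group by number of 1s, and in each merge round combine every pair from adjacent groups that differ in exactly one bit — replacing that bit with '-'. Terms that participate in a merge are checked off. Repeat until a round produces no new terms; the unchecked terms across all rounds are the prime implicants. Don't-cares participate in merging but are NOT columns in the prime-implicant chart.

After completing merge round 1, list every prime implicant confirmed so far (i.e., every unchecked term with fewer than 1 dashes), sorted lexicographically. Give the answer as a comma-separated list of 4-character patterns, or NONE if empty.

[col 0] 0001*, 0011*, 0100*, 0110*, 0111*, 1000*, 1001*, 1011*, 1100*, 1101*, 1111*
[col 1] -001*, -011*, -100, -111*, 0-11*, 00-1*, 01-0, 011-, 1-00*, 1-01*, 1-11*, 10-1*, 100-*, 11-1*, 110-*
[col 2] --11, -0-1, 1--1, 1-0-
Prime implicants: --11, -0-1, -100, 01-0, 011-, 1--1, 1-0-

NONE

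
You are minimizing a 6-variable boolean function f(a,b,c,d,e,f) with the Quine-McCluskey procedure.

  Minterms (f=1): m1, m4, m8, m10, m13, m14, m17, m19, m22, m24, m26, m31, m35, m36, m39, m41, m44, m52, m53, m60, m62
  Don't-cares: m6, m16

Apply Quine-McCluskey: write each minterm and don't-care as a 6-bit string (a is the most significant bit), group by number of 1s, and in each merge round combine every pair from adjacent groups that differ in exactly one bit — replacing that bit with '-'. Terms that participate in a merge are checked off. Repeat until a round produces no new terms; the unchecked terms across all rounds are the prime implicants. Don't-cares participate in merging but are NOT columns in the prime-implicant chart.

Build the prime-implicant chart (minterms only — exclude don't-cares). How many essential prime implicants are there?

11

size-2^0 implicants → 000001(✓)  000100(✓)  000110(✓)  001000(✓)  001010(✓)  001101  001110(✓)  010000(✓)  010001(✓)  010011(✓)  010110(✓)  011000(✓)  011010(✓)  011111  100011(✓)  100100(✓)  100111(✓)  101001  101100(✓)  110100(✓)  110101(✓)  111100(✓)  111110(✓)
size-2^1 implicants → -00100  0-0001  0-0110  0-1000(✓)  0-1010(✓)  00-110  0001-0  001-10  0010-0(✓)  01-000  0100-1  01000-  0110-0(✓)  1-0100(✓)  1-1100(✓)  10-100(✓)  100-11  11-100(✓)  11010-  1111-0
size-2^2 implicants → 0-10-0  1--100
Unchecked terms (primes): -00100, 0-0001, 0-0110, 0-10-0, 00-110, 0001-0, 001-10, 001101, 01-000, 0100-1, 01000-, 011111, 1--100, 100-11, 101001, 11010-, 1111-0
Minterm coverage:
  m1 ⊆ 0-0001 [E]
  m4 ⊆ -00100,0001-0
  m8 ⊆ 0-10-0 [E]
  m10 ⊆ 0-10-0,001-10
  m13 ⊆ 001101 [E]
  m14 ⊆ 00-110,001-10
  m17 ⊆ 0-0001,0100-1,01000-
  m19 ⊆ 0100-1 [E]
  m22 ⊆ 0-0110 [E]
  m24 ⊆ 0-10-0,01-000
  m26 ⊆ 0-10-0 [E]
  m31 ⊆ 011111 [E]
  m35 ⊆ 100-11 [E]
  m36 ⊆ -00100,1--100
  m39 ⊆ 100-11 [E]
  m41 ⊆ 101001 [E]
  m44 ⊆ 1--100 [E]
  m52 ⊆ 1--100,11010-
  m53 ⊆ 11010- [E]
  m60 ⊆ 1--100,1111-0
  m62 ⊆ 1111-0 [E]
E = {0-0001, 0-0110, 0-10-0, 001101, 0100-1, 011111, 1--100, 100-11, 101001, 11010-, 1111-0}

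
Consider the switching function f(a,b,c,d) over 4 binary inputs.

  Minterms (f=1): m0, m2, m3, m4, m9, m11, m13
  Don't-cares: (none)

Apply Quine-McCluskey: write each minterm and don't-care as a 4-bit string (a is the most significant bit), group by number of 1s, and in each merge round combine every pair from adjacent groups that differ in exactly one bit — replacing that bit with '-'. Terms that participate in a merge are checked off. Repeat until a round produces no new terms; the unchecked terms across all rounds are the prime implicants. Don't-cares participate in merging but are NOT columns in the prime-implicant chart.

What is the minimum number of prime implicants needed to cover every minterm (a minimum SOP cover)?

4

[col 0] 0000*, 0010*, 0011*, 0100*, 1001*, 1011*, 1101*
[col 1] -011, 0-00, 00-0, 001-, 1-01, 10-1
Prime implicants: -011, 0-00, 00-0, 001-, 1-01, 10-1
PI chart (minterm → PIs covering it):
  0 | 0-00,00-0
  2 | 00-0,001-
  3 | -011,001-
  4 | 0-00  (sole → essential)
  9 | 1-01,10-1
  11 | -011,10-1
  13 | 1-01  (sole → essential)
Essential prime implicants: 0-00, 1-01
Petrick residual → -011, 00-0
Minimum SOP uses 4 PIs: b'cd + a'c'd' + a'b'd' + ac'd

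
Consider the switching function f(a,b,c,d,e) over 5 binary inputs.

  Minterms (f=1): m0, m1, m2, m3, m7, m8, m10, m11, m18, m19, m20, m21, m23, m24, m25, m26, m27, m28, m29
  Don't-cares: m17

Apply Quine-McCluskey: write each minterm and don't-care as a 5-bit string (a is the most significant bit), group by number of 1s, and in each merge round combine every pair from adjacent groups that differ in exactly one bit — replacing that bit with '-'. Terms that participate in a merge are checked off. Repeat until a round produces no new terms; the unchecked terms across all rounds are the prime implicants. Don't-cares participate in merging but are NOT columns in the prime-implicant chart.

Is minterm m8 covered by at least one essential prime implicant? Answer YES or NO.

NO

Round 0: 00000✓ 00001✓ 00010✓ 00011✓ 00111✓ 01000✓ 01010✓ 01011✓ 10001✓ 10010✓ 10011✓ 10100✓ 10101✓ 10111✓ 11000✓ 11001✓ 11010✓ 11011✓ 11100✓ 11101✓
Round 1: -0001✓ -0010✓ -0011✓ -0111✓ -1000✓ -1010✓ -1011✓ 0-000✓ 0-010✓ 0-011✓ 00-11✓ 000-0✓ 000-1✓ 0000-✓ 0001-✓ 010-0✓ 0101-✓ 1-001✓ 1-010✓ 1-011✓ 1-100✓ 1-101✓ 10-01✓ 10-11✓ 100-1✓ 1001-✓ 101-1✓ 1010-✓ 11-00✓ 11-01✓ 110-0✓ 110-1✓ 1100-✓ 1101-✓ 1110-✓
Round 2: --010✓ --011✓ -0-11 -00-1 -001-✓ -10-0 -101-✓ 0-0-0 0-01-✓ 000-- 1--01 1-0-1 1-01-✓ 1-10- 10--1 11-0- 110--
Round 3: --01-
PIs = {--01-, -0-11, -00-1, -10-0, 0-0-0, 000--, 1--01, 1-0-1, 1-10-, 10--1, 11-0-, 110--}
Coverage chart:
  m0: 0-0-0,000--
  m1: -00-1,000--
  m2: --01-,0-0-0,000--
  m3: --01-,-0-11,-00-1,000--
  m7: -0-11 ←essential
  m8: -10-0,0-0-0
  m10: --01-,-10-0,0-0-0
  m11: --01- ←essential
  m18: --01- ←essential
  m19: --01-,-0-11,-00-1,1-0-1,10--1
  m20: 1-10- ←essential
  m21: 1--01,1-10-,10--1
  m23: -0-11,10--1
  m24: -10-0,11-0-,110--
  m25: 1--01,1-0-1,11-0-,110--
  m26: --01-,-10-0,110--
  m27: --01-,1-0-1,110--
  m28: 1-10-,11-0-
  m29: 1--01,1-10-,11-0-
Essential: --01-, -0-11, 1-10-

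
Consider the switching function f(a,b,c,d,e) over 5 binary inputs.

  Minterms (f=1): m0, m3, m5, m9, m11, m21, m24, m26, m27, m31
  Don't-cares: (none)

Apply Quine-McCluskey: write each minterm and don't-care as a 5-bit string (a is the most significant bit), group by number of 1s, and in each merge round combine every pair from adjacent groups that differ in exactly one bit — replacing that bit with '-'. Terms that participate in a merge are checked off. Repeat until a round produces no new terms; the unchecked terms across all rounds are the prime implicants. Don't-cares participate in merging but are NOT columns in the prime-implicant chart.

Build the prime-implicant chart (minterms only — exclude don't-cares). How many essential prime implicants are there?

6

[col 0] 00000, 00011*, 00101*, 01001*, 01011*, 10101*, 11000*, 11010*, 11011*, 11111*
[col 1] -0101, -1011, 0-011, 010-1, 11-11, 110-0, 1101-
Prime implicants: -0101, -1011, 0-011, 00000, 010-1, 11-11, 110-0, 1101-
PI chart (minterm → PIs covering it):
  0 | 00000  (sole → essential)
  3 | 0-011  (sole → essential)
  5 | -0101  (sole → essential)
  9 | 010-1  (sole → essential)
  11 | -1011,0-011,010-1
  21 | -0101  (sole → essential)
  24 | 110-0  (sole → essential)
  26 | 110-0,1101-
  27 | -1011,11-11,1101-
  31 | 11-11  (sole → essential)
Essential prime implicants: -0101, 0-011, 00000, 010-1, 11-11, 110-0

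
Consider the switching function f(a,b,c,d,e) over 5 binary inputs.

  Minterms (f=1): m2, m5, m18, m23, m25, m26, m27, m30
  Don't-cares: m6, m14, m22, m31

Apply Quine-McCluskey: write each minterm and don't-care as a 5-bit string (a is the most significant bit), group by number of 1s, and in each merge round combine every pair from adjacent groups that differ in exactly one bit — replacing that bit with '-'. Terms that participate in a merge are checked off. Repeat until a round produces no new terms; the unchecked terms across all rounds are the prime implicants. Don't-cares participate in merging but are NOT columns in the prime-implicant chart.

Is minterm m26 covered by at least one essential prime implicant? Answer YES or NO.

NO

Round 0: 00010✓ 00101 00110✓ 01110✓ 10010✓ 10110✓ 10111✓ 11001✓ 11010✓ 11011✓ 11110✓ 11111✓
Round 1: -0010✓ -0110✓ -1110✓ 0-110✓ 00-10✓ 1-010✓ 1-110✓ 1-111✓ 10-10✓ 1011-✓ 11-10✓ 11-11✓ 110-1 1101-✓ 1111-✓
Round 2: --110 -0-10 1--10 1-11- 11-1-
PIs = {--110, -0-10, 00101, 1--10, 1-11-, 11-1-, 110-1}
Coverage chart:
  m2: -0-10 ←essential
  m5: 00101 ←essential
  m18: -0-10,1--10
  m23: 1-11- ←essential
  m25: 110-1 ←essential
  m26: 1--10,11-1-
  m27: 11-1-,110-1
  m30: --110,1--10,1-11-,11-1-
Essential: -0-10, 00101, 1-11-, 110-1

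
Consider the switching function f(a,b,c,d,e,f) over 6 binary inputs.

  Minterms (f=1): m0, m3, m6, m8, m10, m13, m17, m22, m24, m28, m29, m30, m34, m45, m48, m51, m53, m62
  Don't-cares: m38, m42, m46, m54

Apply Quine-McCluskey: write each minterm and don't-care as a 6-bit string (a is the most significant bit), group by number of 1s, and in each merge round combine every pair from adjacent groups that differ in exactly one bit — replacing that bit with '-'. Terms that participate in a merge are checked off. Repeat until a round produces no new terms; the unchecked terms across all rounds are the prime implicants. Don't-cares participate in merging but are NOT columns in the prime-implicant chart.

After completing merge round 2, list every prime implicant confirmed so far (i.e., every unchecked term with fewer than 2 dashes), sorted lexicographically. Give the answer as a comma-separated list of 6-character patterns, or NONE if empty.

[col 0] 000000*, 000011, 000110*, 001000*, 001010*, 001101*, 010001, 010110*, 011000*, 011100*, 011101*, 011110*, 100010*, 100110*, 101010*, 101101*, 101110*, 110000, 110011, 110101, 110110*, 111110*
[col 1] -00110*, -01010, -01101, -10110*, -11110*, 0-0110*, 0-1000, 0-1101, 00-000, 0010-0, 01-110*, 011-00, 0111-0, 01110-, 1-0110*, 1-1110*, 10-010*, 10-110*, 100-10*, 101-10*, 11-110*
[col 2] --0110, -1-110, 1--110, 10--10
Prime implicants: --0110, -01010, -01101, -1-110, 0-1000, 0-1101, 00-000, 000011, 0010-0, 010001, 011-00, 0111-0, 01110-, 1--110, 10--10, 110000, 110011, 110101

-01010, -01101, 0-1000, 0-1101, 00-000, 000011, 0010-0, 010001, 011-00, 0111-0, 01110-, 110000, 110011, 110101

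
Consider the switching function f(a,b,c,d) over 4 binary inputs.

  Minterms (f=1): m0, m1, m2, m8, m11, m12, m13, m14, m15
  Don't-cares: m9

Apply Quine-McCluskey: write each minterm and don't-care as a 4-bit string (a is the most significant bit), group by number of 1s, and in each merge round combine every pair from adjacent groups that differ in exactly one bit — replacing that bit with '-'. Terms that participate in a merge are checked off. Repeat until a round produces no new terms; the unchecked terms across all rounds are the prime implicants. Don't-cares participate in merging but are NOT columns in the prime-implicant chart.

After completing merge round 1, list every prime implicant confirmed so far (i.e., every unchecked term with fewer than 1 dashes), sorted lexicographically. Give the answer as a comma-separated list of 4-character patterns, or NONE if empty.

NONE

Round 0: 0000✓ 0001✓ 0010✓ 1000✓ 1001✓ 1011✓ 1100✓ 1101✓ 1110✓ 1111✓
Round 1: -000✓ -001✓ 00-0 000-✓ 1-00✓ 1-01✓ 1-11✓ 10-1✓ 100-✓ 11-0✓ 11-1✓ 110-✓ 111-✓
Round 2: -00- 1--1 1-0- 11--
PIs = {-00-, 00-0, 1--1, 1-0-, 11--}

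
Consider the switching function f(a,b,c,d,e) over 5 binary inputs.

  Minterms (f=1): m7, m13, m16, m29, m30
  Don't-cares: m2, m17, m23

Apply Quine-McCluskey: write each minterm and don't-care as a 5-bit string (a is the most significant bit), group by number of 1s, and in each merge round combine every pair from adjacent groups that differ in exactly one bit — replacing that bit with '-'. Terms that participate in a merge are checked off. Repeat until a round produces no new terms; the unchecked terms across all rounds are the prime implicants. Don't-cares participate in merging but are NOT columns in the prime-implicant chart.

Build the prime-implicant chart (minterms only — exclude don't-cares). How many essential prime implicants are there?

4

Round 0: 00010 00111✓ 01101✓ 10000✓ 10001✓ 10111✓ 11101✓ 11110
Round 1: -0111 -1101 1000-
PIs = {-0111, -1101, 00010, 1000-, 11110}
Coverage chart:
  m7: -0111 ←essential
  m13: -1101 ←essential
  m16: 1000- ←essential
  m29: -1101 ←essential
  m30: 11110 ←essential
Essential: -0111, -1101, 1000-, 11110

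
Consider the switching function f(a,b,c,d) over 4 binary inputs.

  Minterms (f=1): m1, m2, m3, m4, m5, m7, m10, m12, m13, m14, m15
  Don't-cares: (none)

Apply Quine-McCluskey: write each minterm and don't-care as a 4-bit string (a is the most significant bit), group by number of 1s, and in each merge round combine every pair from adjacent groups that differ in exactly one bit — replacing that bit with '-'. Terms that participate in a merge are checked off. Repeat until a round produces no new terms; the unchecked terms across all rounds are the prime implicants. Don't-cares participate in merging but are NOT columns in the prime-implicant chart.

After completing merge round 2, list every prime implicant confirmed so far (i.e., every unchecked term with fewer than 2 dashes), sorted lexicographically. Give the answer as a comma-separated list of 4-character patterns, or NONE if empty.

-010, 001-, 1-10

Round 0: 0001✓ 0010✓ 0011✓ 0100✓ 0101✓ 0111✓ 1010✓ 1100✓ 1101✓ 1110✓ 1111✓
Round 1: -010 -100✓ -101✓ -111✓ 0-01✓ 0-11✓ 00-1✓ 001- 01-1✓ 010-✓ 1-10 11-0✓ 11-1✓ 110-✓ 111-✓
Round 2: -1-1 -10- 0--1 11--
PIs = {-010, -1-1, -10-, 0--1, 001-, 1-10, 11--}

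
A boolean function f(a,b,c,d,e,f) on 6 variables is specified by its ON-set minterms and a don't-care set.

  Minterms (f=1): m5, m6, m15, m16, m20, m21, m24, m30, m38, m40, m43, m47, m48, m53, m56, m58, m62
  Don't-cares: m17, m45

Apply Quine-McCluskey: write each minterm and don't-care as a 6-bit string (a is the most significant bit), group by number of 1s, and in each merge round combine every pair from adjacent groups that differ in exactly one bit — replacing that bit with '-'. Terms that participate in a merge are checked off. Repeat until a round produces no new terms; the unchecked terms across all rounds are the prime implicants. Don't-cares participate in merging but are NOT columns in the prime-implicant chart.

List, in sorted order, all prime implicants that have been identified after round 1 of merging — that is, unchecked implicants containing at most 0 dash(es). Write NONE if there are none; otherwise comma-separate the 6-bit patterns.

[col 0] 000101*, 000110*, 001111*, 010000*, 010001*, 010100*, 010101*, 011000*, 011110*, 100110*, 101000*, 101011*, 101101*, 101111*, 110000*, 110101*, 111000*, 111010*, 111110*
[col 1] -00110, -01111, -10000*, -10101, -11000*, -11110, 0-0101, 01-000*, 010-00*, 010-01*, 01000-*, 01010-*, 1-1000, 101-11, 1011-1, 11-000*, 111-10, 1110-0
[col 2] -1-000, 010-0-
Prime implicants: -00110, -01111, -1-000, -10101, -11110, 0-0101, 010-0-, 1-1000, 101-11, 1011-1, 111-10, 1110-0

NONE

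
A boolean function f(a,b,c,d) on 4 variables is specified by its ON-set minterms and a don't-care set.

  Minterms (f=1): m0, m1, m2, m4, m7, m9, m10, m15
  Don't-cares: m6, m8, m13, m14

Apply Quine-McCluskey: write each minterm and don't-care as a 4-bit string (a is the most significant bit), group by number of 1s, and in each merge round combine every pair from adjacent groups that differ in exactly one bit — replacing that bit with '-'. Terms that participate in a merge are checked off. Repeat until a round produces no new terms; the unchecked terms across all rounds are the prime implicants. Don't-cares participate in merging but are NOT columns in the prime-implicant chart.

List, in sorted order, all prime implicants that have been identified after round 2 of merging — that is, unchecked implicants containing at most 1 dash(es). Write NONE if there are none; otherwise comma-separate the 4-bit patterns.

size-2^0 implicants → 0000(✓)  0001(✓)  0010(✓)  0100(✓)  0110(✓)  0111(✓)  1000(✓)  1001(✓)  1010(✓)  1101(✓)  1110(✓)  1111(✓)
size-2^1 implicants → -000(✓)  -001(✓)  -010(✓)  -110(✓)  -111(✓)  0-00(✓)  0-10(✓)  00-0(✓)  000-(✓)  01-0(✓)  011-(✓)  1-01  1-10(✓)  10-0(✓)  100-(✓)  11-1  111-(✓)
size-2^2 implicants → --10  -0-0  -00-  -11-  0--0
Unchecked terms (primes): --10, -0-0, -00-, -11-, 0--0, 1-01, 11-1

1-01, 11-1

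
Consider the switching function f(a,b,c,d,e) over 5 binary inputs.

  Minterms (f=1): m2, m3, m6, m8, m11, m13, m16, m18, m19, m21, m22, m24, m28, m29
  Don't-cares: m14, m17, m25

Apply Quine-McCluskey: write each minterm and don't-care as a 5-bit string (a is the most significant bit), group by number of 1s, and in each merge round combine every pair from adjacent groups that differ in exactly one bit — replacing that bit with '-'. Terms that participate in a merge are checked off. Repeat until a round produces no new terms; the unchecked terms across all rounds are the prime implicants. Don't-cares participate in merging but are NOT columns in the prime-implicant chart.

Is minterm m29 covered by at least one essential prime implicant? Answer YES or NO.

Round 0: 00010✓ 00011✓ 00110✓ 01000✓ 01011✓ 01101✓ 01110✓ 10000✓ 10001✓ 10010✓ 10011✓ 10101✓ 10110✓ 11000✓ 11001✓ 11100✓ 11101✓
Round 1: -0010✓ -0011✓ -0110✓ -1000 -1101 0-011 0-110 00-10✓ 0001-✓ 1-000✓ 1-001✓ 1-101✓ 10-01✓ 10-10✓ 100-0✓ 100-1✓ 1000-✓ 1001-✓ 11-00✓ 11-01✓ 1100-✓ 1110-✓
Round 2: -0-10 -001- 1--01 1-00- 100-- 11-0-
PIs = {-0-10, -001-, -1000, -1101, 0-011, 0-110, 1--01, 1-00-, 100--, 11-0-}
Coverage chart:
  m2: -0-10,-001-
  m3: -001-,0-011
  m6: -0-10,0-110
  m8: -1000 ←essential
  m11: 0-011 ←essential
  m13: -1101 ←essential
  m16: 1-00-,100--
  m18: -0-10,-001-,100--
  m19: -001-,100--
  m21: 1--01 ←essential
  m22: -0-10 ←essential
  m24: -1000,1-00-,11-0-
  m28: 11-0- ←essential
  m29: -1101,1--01,11-0-
Essential: -0-10, -1000, -1101, 0-011, 1--01, 11-0-

YES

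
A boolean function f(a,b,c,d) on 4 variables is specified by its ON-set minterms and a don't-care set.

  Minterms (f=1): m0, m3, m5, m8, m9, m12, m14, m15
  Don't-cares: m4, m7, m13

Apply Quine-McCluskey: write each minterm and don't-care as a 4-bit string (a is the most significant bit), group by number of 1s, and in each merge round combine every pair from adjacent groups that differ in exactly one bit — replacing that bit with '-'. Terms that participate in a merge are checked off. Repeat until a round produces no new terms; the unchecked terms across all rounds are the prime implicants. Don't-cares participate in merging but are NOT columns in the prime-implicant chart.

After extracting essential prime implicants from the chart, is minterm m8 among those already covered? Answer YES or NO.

YES

size-2^0 implicants → 0000(✓)  0011(✓)  0100(✓)  0101(✓)  0111(✓)  1000(✓)  1001(✓)  1100(✓)  1101(✓)  1110(✓)  1111(✓)
size-2^1 implicants → -000(✓)  -100(✓)  -101(✓)  -111(✓)  0-00(✓)  0-11  01-1(✓)  010-(✓)  1-00(✓)  1-01(✓)  100-(✓)  11-0(✓)  11-1(✓)  110-(✓)  111-(✓)
size-2^2 implicants → --00  -1-1  -10-  1-0-  11--
Unchecked terms (primes): --00, -1-1, -10-, 0-11, 1-0-, 11--
Minterm coverage:
  m0 ⊆ --00 [E]
  m3 ⊆ 0-11 [E]
  m5 ⊆ -1-1,-10-
  m8 ⊆ --00,1-0-
  m9 ⊆ 1-0- [E]
  m12 ⊆ --00,-10-,1-0-,11--
  m14 ⊆ 11-- [E]
  m15 ⊆ -1-1,11--
E = {--00, 0-11, 1-0-, 11--}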